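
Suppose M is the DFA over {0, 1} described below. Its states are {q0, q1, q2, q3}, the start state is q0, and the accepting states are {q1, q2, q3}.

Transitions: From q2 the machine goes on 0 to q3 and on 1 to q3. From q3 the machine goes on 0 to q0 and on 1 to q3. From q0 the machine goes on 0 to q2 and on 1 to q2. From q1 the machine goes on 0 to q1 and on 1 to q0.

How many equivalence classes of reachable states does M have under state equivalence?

States {q1} cannot be reached from the start state, so discard them.
P0 = {q2,q3} | {q0}.
On input 0, block {q2,q3} splits into {q2} and {q3}.
The partition is now stable with 3 blocks: {q2} | {q0} | {q3}.

3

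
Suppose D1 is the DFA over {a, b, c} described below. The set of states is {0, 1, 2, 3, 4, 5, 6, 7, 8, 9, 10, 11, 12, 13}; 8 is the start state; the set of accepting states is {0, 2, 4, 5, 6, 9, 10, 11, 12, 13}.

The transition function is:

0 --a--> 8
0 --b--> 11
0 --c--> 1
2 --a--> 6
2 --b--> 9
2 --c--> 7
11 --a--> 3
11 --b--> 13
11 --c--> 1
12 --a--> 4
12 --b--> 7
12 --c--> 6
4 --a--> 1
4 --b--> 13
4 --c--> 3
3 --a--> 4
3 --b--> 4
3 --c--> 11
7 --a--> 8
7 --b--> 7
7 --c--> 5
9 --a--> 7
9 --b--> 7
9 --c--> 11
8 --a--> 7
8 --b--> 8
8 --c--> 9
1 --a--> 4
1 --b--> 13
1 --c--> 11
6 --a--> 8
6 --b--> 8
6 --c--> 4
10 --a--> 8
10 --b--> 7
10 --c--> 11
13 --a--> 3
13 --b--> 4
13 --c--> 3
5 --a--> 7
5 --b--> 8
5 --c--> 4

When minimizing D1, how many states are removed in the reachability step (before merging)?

No path from 8 leads to 0, 2, 6, 10, 12; the other 9 states are all reachable.

5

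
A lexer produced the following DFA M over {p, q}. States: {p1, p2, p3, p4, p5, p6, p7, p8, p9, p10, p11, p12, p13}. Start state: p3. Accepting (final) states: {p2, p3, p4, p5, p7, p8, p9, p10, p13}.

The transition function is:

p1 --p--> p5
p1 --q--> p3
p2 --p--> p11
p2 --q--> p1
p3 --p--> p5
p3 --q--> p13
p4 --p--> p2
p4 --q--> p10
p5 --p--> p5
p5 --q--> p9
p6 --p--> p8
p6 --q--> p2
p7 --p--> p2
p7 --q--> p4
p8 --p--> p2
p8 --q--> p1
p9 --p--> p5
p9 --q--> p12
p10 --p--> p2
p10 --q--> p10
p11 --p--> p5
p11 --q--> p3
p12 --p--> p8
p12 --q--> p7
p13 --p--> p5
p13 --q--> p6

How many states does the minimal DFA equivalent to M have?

Every state is reachable, so we keep all 13.
Initial partition by acceptance: {p2,p3,p4,p5,p7,p8,p9,p10,p13} | {p1,p6,p11,p12}.
Refine {p2,p3,p4,p5,p7,p8,p9,p10,p13} on symbol p: members go to different blocks, giving {p3,p4,p5,p7,p8,p9,p10,p13} and {p2}.
Refine {p3,p4,p5,p7,p8,p9,p10,p13} on symbol p: members go to different blocks, giving {p3,p5,p9,p13} and {p4,p7,p8,p10}.
Refine {p3,p5,p9,p13} on symbol q: members go to different blocks, giving {p3,p5} and {p9,p13}.
Refine {p1,p6,p11,p12} on symbol p: members go to different blocks, giving {p1,p11} and {p6,p12}.
Split {p4,p7,p8,p10} by δ(·,q) → {p4,p7,p10} and {p8}.
On input q, block {p6,p12} splits into {p6} and {p12}.
Refine {p9,p13} on symbol q: members go to different blocks, giving {p9} and {p13}.
Split {p3,p5} by δ(·,q) → {p3} and {p5}.
Stable partition: {p3} | {p1,p11} | {p2} | {p4,p7,p10} | {p9} | {p6} | {p8} | {p12} | {p13} | {p5} — 10 equivalence classes.

10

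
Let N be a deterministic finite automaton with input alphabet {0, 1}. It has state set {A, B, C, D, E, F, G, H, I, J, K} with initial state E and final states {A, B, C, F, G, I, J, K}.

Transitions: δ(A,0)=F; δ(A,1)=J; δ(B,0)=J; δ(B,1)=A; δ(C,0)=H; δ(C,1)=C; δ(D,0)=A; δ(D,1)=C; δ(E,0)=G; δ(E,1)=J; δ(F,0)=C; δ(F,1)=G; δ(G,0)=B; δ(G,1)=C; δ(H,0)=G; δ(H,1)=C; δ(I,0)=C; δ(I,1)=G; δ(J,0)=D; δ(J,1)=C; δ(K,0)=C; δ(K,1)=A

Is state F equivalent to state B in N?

Yes

States {I,K} cannot be reached from the start state, so discard them.
Initial partition by acceptance: {A,B,C,F,G,J} | {D,E,H}.
Split {A,B,C,F,G,J} by δ(·,0) → {A,B,F,G} and {C,J}.
On input 0, block {A,B,F,G} splits into {A,G} and {B,F}.
The partition is now stable with 4 blocks: {A,G} | {D,E,H} | {C,J} | {B,F}.
F and B lie in the same block of the stable partition, so they are equivalent — no string distinguishes them.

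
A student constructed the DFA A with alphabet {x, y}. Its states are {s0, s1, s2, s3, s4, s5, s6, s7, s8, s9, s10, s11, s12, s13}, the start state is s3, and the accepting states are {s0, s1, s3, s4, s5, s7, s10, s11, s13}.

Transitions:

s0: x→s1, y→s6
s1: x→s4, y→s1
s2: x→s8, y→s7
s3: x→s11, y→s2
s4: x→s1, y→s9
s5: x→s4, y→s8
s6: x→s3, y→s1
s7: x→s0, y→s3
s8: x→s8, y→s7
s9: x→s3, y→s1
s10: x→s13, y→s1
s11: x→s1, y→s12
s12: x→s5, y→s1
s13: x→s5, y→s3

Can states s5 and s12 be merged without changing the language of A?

States {s10,s13} cannot be reached from the start state, so discard them.
P0 = {s0,s1,s3,s4,s5,s7,s11} | {s2,s6,s8,s9,s12}.
On input y, block {s0,s1,s3,s4,s5,s7,s11} splits into {s0,s3,s4,s5,s11} and {s1,s7}.
Split {s0,s3,s4,s5,s11} by δ(·,x) → {s0,s4,s11} and {s3,s5}.
Split {s2,s6,s8,s9,s12} by δ(·,x) → {s6,s9,s12} and {s2,s8}.
Split {s1,s7} by δ(·,y) → {s1} and {s7}.
Stable partition: {s0,s4,s11} | {s6,s9,s12} | {s1} | {s3,s5} | {s2,s8} | {s7} — 6 equivalence classes.
s5 and s12 end up in different blocks, so they are distinguishable. For instance, the string 'ε' is accepted from only s5.

No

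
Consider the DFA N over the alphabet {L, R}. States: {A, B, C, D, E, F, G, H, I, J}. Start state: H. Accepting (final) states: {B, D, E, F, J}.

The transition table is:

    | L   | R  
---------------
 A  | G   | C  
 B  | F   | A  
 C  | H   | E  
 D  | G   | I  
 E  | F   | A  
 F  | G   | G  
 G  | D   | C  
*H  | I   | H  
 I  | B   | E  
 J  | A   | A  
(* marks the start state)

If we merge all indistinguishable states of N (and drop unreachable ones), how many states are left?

States {J} cannot be reached from the start state, so discard them.
Initial partition by acceptance: {B,D,E,F} | {A,C,G,H,I}.
Split {B,D,E,F} by δ(·,L) → {B,E} and {D,F}.
Refine {A,C,G,H,I} on symbol L: members go to different blocks, giving {A,C,H} and {G} and {I}.
Split {A,C,H} by δ(·,L) → {A} and {C} and {H}.
On input R, block {D,F} splits into {D} and {F}.
Stable partition: {B,E} | {A} | {D} | {G} | {I} | {C} | {H} | {F} — 8 equivalence classes.

8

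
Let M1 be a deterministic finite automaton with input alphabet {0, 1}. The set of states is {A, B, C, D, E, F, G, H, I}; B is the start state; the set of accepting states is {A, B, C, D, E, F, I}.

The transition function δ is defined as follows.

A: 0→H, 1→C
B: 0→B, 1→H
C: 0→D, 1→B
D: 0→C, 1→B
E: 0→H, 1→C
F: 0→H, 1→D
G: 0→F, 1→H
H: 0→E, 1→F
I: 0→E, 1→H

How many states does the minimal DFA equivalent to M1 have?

States {A,G,I} cannot be reached from the start state, so discard them.
Start with accepting vs non-accepting: {B,C,D,E,F} | {H}.
Split {B,C,D,E,F} by δ(·,0) → {B,C,D} and {E,F}.
Split {B,C,D} by δ(·,1) → {C,D} and {B}.
No further refinement is possible. Final partition (4 blocks): {C,D} | {H} | {E,F} | {B}.

4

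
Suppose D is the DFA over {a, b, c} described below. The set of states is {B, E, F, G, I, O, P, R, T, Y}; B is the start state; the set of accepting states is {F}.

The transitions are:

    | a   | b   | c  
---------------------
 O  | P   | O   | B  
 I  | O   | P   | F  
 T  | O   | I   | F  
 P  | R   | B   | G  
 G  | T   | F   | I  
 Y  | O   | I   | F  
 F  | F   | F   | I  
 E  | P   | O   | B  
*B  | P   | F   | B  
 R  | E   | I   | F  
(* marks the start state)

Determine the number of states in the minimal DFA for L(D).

Reachable states from the start: {B,E,F,G,I,O,P,R,T}. Unreachable: {Y} — drop them.
Start with accepting vs non-accepting: {F} | {B,E,G,I,O,P,R,T}.
On input b, block {B,E,G,I,O,P,R,T} splits into {E,I,O,P,R,T} and {B,G}.
On input b, block {E,I,O,P,R,T} splits into {E,I,O,R,T} and {P}.
On input a, block {E,I,O,R,T} splits into {I,R,T} and {E,O}.
Split {I,R,T} by δ(·,b) → {R,T} and {I}.
Split {B,G} by δ(·,a) → {B} and {G}.
The partition is now stable with 7 blocks: {F} | {R,T} | {B} | {P} | {E,O} | {I} | {G}.

7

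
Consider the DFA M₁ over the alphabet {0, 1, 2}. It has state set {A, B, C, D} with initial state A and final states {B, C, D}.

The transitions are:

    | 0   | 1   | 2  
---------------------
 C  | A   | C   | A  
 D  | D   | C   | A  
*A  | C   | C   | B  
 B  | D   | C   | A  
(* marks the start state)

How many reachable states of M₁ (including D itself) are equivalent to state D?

Initial partition by acceptance: {B,C,D} | {A}.
Split {B,C,D} by δ(·,0) → {B,D} and {C}.
The partition is now stable with 3 blocks: {B,D} | {A} | {C}.
The equivalence class containing D is {B,D}, of size 2.

2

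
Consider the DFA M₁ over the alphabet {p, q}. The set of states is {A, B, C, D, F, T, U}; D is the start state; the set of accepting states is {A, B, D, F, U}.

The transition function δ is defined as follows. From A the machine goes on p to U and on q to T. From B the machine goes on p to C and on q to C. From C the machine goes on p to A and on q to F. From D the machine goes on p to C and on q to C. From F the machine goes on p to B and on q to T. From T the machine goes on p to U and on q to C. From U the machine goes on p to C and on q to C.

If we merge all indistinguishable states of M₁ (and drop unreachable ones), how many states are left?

All states are reachable from the start state.
P0 = {A,B,D,F,U} | {C,T}.
Split {A,B,D,F,U} by δ(·,p) → {B,D,U} and {A,F}.
Refine {C,T} on symbol p: members go to different blocks, giving {C} and {T}.
No further refinement is possible. Final partition (4 blocks): {B,D,U} | {C} | {A,F} | {T}.

4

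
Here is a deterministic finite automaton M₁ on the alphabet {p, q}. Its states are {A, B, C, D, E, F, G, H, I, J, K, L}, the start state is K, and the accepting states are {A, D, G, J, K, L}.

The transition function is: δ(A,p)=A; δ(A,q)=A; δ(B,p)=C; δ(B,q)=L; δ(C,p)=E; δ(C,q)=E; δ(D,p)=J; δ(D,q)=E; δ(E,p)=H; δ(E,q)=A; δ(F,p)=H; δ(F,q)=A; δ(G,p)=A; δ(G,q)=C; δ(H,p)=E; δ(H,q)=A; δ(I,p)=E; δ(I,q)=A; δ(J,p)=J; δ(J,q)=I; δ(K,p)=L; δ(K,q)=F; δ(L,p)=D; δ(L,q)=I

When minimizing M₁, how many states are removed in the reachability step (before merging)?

3

Starting at K and following transitions, the reachable set is {A, D, E, F, H, I, J, K, L}. That leaves B, C, G unreachable — 3 in total.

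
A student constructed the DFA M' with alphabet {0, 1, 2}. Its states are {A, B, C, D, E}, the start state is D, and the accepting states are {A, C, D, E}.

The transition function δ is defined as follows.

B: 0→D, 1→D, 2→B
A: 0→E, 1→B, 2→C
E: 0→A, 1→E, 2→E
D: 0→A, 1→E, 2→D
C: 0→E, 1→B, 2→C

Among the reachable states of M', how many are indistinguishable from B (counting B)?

1

Initial partition by acceptance: {A,C,D,E} | {B}.
Refine {A,C,D,E} on symbol 1: members go to different blocks, giving {A,C} and {D,E}.
No further refinement is possible. Final partition (3 blocks): {A,C} | {B} | {D,E}.
The equivalence class containing B is {B}, of size 1.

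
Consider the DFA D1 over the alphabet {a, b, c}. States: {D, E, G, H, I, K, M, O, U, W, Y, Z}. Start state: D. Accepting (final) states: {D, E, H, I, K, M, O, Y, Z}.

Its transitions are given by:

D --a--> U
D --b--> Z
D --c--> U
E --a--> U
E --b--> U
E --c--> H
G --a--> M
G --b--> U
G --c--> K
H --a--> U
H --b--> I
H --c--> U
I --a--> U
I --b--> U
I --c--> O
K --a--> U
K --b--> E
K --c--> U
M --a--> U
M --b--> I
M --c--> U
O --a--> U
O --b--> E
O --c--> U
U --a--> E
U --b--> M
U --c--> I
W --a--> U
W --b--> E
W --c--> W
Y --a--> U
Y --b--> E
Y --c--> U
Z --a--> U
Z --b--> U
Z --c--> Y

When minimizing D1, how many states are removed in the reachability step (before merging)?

No path from D leads to G, K, W; the other 9 states are all reachable.

3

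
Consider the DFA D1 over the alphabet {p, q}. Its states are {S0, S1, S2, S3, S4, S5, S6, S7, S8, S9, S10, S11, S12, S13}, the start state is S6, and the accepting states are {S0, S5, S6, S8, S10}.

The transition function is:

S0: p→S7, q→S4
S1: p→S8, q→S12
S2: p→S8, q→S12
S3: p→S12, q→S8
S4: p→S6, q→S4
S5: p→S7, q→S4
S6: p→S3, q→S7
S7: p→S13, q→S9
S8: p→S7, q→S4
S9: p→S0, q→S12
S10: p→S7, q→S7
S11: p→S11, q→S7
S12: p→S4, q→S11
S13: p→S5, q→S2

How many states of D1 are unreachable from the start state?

No path from S6 leads to S1, S10; the other 12 states are all reachable.

2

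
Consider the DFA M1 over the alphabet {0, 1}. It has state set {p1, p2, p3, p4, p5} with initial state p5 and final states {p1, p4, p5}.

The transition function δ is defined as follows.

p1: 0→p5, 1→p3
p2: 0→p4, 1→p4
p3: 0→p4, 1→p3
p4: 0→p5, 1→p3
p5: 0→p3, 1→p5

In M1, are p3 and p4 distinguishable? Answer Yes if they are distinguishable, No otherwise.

States {p1,p2} cannot be reached from the start state, so discard them.
Initial partition by acceptance: {p4,p5} | {p3}.
On input 0, block {p4,p5} splits into {p4} and {p5}.
The partition is now stable with 3 blocks: {p4} | {p3} | {p5}.
p3 and p4 end up in different blocks, so they are distinguishable. For instance, the string 'ε' is accepted from only p4.

Yes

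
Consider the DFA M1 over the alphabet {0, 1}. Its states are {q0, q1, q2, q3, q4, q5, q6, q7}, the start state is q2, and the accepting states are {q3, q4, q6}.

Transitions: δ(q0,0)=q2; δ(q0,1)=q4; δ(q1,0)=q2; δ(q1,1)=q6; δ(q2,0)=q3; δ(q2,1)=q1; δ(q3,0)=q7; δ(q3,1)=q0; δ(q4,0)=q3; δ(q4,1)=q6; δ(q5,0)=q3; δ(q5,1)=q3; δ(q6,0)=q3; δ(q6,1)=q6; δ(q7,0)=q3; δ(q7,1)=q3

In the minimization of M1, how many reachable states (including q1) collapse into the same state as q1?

First remove the unreachable states {q5}; 7 states remain.
Initial partition by acceptance: {q3,q4,q6} | {q0,q1,q2,q7}.
On input 0, block {q3,q4,q6} splits into {q4,q6} and {q3}.
Refine {q0,q1,q2,q7} on symbol 0: members go to different blocks, giving {q0,q1} and {q2,q7}.
Refine {q2,q7} on symbol 1: members go to different blocks, giving {q2} and {q7}.
The partition is now stable with 5 blocks: {q4,q6} | {q0,q1} | {q3} | {q2} | {q7}.
The equivalence class containing q1 is {q0,q1}, of size 2.

2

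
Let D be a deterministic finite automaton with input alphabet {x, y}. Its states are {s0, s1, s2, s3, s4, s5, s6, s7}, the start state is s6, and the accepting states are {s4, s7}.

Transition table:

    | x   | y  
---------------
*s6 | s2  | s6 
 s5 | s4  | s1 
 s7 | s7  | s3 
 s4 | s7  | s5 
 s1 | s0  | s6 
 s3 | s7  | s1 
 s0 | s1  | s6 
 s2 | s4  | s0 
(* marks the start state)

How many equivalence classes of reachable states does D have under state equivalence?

4

Initial partition by acceptance: {s4,s7} | {s0,s1,s2,s3,s5,s6}.
On input x, block {s0,s1,s2,s3,s5,s6} splits into {s0,s1,s6} and {s2,s3,s5}.
On input x, block {s0,s1,s6} splits into {s0,s1} and {s6}.
Stable partition: {s4,s7} | {s0,s1} | {s2,s3,s5} | {s6} — 4 equivalence classes.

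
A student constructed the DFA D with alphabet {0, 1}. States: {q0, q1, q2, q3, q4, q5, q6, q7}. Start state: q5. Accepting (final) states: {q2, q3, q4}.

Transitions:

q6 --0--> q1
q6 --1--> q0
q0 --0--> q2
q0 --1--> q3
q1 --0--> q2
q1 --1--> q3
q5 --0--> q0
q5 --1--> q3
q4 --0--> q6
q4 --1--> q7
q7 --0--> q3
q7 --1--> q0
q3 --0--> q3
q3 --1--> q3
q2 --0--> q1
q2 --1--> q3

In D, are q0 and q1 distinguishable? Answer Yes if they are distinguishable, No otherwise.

States {q4,q6,q7} cannot be reached from the start state, so discard them.
P0 = {q2,q3} | {q0,q1,q5}.
Refine {q2,q3} on symbol 0: members go to different blocks, giving {q2} and {q3}.
On input 0, block {q0,q1,q5} splits into {q0,q1} and {q5}.
The partition is now stable with 4 blocks: {q2} | {q0,q1} | {q3} | {q5}.
q0 and q1 lie in the same block of the stable partition, so they are equivalent — no string distinguishes them.

No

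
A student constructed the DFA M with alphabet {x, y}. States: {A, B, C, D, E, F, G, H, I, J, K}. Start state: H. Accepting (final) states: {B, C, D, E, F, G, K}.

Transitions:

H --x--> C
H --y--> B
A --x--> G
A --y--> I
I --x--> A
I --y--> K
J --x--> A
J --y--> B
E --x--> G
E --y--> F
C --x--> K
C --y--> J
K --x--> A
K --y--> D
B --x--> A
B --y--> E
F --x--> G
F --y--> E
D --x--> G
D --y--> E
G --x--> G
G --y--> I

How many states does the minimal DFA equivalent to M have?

7

P0 = {B,C,D,E,F,G,K} | {A,H,I,J}.
Refine {B,C,D,E,F,G,K} on symbol x: members go to different blocks, giving {C,D,E,F,G} and {B,K}.
Refine {C,D,E,F,G} on symbol x: members go to different blocks, giving {D,E,F,G} and {C}.
Refine {D,E,F,G} on symbol y: members go to different blocks, giving {D,E,F} and {G}.
On input x, block {A,H,I,J} splits into {I,J} and {A} and {H}.
The partition is now stable with 7 blocks: {D,E,F} | {I,J} | {B,K} | {C} | {G} | {A} | {H}.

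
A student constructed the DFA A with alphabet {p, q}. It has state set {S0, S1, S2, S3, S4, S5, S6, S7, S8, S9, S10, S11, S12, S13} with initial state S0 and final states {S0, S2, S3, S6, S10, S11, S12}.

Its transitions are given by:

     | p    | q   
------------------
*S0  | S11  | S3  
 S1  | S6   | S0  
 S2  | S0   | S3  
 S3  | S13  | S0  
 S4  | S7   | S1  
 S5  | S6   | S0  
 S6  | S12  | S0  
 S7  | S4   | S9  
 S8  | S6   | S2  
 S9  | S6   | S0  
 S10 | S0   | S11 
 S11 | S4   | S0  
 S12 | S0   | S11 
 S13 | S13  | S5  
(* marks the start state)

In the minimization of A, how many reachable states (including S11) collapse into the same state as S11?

States {S2,S8,S10} cannot be reached from the start state, so discard them.
Initial partition by acceptance: {S0,S3,S6,S11,S12} | {S1,S4,S5,S7,S9,S13}.
On input p, block {S0,S3,S6,S11,S12} splits into {S0,S6,S12} and {S3,S11}.
Refine {S0,S6,S12} on symbol p: members go to different blocks, giving {S6,S12} and {S0}.
On input p, block {S6,S12} splits into {S6} and {S12}.
Split {S1,S4,S5,S7,S9,S13} by δ(·,p) → {S1,S5,S9} and {S4,S7,S13}.
Stable partition: {S6} | {S1,S5,S9} | {S3,S11} | {S0} | {S12} | {S4,S7,S13} — 6 equivalence classes.
State S11 belongs to the block {S3,S11}, which has 2 states.

2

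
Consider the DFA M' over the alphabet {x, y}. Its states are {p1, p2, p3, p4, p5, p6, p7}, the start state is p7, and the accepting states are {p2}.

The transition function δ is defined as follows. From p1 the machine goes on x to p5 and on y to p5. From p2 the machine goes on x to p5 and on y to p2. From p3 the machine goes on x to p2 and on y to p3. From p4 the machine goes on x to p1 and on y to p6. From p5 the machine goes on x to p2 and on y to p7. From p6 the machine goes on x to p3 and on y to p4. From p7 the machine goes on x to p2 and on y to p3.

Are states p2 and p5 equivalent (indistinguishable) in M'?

States {p1,p4,p6} cannot be reached from the start state, so discard them.
Start with accepting vs non-accepting: {p2} | {p3,p5,p7}.
No further refinement is possible. Final partition (2 blocks): {p2} | {p3,p5,p7}.
p2 and p5 end up in different blocks, so they are distinguishable. For instance, the string 'ε' is accepted from only p2.

No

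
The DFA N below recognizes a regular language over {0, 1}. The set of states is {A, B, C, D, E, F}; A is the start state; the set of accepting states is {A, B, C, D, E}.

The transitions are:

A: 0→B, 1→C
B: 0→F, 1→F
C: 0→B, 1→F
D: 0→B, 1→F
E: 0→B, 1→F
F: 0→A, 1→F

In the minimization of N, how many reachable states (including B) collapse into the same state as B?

States {D,E} cannot be reached from the start state, so discard them.
P0 = {A,B,C} | {F}.
Split {A,B,C} by δ(·,0) → {A,C} and {B}.
Split {A,C} by δ(·,1) → {A} and {C}.
No further refinement is possible. Final partition (4 blocks): {A} | {F} | {B} | {C}.
State B belongs to the block {B}, which has 1 states.

1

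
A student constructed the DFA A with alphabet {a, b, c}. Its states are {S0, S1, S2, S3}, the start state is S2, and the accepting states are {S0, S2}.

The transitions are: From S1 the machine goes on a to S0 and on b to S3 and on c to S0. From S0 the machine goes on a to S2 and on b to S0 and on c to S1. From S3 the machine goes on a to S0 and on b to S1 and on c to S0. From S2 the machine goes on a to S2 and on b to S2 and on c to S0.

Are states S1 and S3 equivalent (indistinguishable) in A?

All states are reachable from the start state.
Initial partition by acceptance: {S0,S2} | {S1,S3}.
On input c, block {S0,S2} splits into {S0} and {S2}.
No further refinement is possible. Final partition (3 blocks): {S0} | {S1,S3} | {S2}.
S1 and S3 lie in the same block of the stable partition, so they are equivalent — no string distinguishes them.

Yes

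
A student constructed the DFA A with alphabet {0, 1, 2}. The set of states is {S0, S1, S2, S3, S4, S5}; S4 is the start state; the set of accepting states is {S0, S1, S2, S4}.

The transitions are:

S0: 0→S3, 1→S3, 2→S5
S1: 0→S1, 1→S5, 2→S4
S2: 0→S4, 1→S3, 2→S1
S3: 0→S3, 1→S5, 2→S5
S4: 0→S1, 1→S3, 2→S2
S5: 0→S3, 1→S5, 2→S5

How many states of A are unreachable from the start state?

1

BFS from S4 reaches {S1, S2, S3, S4, S5}; the 1 state(s) S0 are never visited.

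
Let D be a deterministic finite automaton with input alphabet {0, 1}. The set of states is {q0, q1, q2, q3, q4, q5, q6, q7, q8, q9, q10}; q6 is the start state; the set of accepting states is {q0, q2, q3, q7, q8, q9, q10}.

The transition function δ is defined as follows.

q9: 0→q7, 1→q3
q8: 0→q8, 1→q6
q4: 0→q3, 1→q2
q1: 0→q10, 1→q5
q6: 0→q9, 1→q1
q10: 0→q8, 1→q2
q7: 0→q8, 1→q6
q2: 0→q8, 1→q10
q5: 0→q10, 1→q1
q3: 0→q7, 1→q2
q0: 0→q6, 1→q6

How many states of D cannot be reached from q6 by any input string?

Starting at q6 and following transitions, the reachable set is {q1, q2, q3, q5, q6, q7, q8, q9, q10}. That leaves q0, q4 unreachable — 2 in total.

2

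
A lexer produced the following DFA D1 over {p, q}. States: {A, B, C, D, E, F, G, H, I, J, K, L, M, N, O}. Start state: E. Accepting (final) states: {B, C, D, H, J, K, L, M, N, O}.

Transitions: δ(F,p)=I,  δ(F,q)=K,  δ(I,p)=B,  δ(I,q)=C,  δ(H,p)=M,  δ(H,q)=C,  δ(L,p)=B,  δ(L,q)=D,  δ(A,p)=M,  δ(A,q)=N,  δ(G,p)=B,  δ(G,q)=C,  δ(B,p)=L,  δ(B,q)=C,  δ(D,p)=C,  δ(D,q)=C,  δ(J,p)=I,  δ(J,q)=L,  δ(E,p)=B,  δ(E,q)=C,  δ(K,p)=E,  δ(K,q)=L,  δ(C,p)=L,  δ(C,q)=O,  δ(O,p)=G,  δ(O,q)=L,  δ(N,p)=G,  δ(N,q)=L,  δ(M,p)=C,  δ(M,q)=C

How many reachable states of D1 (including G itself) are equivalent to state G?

States {A,F,H,I,J,K,M,N} cannot be reached from the start state, so discard them.
Initial partition by acceptance: {B,C,D,L,O} | {E,G}.
Refine {B,C,D,L,O} on symbol p: members go to different blocks, giving {B,C,D,L} and {O}.
Split {B,C,D,L} by δ(·,q) → {B,D,L} and {C}.
Refine {B,D,L} on symbol p: members go to different blocks, giving {B,L} and {D}.
Refine {B,L} on symbol q: members go to different blocks, giving {B} and {L}.
The partition is now stable with 6 blocks: {B} | {E,G} | {O} | {C} | {D} | {L}.
The equivalence class containing G is {E,G}, of size 2.

2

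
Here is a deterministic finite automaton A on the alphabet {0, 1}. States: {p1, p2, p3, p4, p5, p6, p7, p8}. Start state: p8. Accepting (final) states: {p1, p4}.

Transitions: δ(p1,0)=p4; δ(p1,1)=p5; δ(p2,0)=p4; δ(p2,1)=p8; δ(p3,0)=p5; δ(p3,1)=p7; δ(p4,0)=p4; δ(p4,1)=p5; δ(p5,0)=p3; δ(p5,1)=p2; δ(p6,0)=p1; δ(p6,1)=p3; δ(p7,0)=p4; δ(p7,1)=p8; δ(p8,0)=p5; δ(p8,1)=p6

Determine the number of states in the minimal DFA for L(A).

All states are reachable from the start state.
P0 = {p1,p4} | {p2,p3,p5,p6,p7,p8}.
Split {p2,p3,p5,p6,p7,p8} by δ(·,0) → {p2,p6,p7} and {p3,p5,p8}.
The partition is now stable with 3 blocks: {p1,p4} | {p2,p6,p7} | {p3,p5,p8}.

3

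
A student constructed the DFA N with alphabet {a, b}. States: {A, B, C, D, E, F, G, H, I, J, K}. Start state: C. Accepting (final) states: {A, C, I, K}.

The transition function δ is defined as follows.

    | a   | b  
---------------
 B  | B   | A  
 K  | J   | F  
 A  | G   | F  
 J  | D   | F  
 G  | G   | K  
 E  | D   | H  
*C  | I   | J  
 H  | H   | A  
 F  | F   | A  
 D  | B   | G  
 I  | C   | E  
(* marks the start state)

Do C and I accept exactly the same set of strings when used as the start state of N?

All states are reachable from the start state.
P0 = {A,C,I,K} | {B,D,E,F,G,H,J}.
Split {A,C,I,K} by δ(·,a) → {A,K} and {C,I}.
On input b, block {B,D,E,F,G,H,J} splits into {B,F,G,H} and {D,E,J}.
Refine {A,K} on symbol a: members go to different blocks, giving {A} and {K}.
Split {B,F,G,H} by δ(·,b) → {B,F,H} and {G}.
Refine {D,E,J} on symbol a: members go to different blocks, giving {E,J} and {D}.
The partition is now stable with 7 blocks: {A} | {B,F,H} | {C,I} | {E,J} | {K} | {G} | {D}.
C and I lie in the same block of the stable partition, so they are equivalent — no string distinguishes them.

Yes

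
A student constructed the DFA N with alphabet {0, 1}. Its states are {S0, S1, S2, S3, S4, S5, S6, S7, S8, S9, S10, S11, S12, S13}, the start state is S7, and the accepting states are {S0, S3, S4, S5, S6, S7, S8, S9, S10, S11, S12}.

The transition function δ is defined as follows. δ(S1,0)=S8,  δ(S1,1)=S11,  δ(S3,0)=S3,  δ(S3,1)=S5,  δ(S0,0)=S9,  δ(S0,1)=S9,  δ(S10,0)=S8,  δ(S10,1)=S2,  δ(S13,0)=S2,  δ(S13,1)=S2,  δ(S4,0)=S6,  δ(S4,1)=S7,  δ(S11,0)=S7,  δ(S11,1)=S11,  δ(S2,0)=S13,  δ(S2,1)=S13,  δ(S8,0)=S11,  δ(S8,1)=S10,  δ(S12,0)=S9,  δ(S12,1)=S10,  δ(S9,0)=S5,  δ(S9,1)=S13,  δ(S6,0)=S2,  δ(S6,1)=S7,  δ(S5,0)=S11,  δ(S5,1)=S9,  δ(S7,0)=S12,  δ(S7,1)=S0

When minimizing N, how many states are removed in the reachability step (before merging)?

4

BFS from S7 reaches {S0, S2, S5, S7, S8, S9, S10, S11, S12, S13}; the 4 state(s) S1, S3, S4, S6 are never visited.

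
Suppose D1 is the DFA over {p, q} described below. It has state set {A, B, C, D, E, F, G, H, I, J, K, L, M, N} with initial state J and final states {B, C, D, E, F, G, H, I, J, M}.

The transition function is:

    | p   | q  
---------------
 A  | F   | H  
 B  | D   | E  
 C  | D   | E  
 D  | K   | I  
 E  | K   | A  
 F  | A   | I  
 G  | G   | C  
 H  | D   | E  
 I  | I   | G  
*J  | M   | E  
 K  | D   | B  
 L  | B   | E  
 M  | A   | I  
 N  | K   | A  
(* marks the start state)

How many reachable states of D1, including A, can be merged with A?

Reachable states from the start: {A,B,C,D,E,F,G,H,I,J,K,M}. Unreachable: {L,N} — drop them.
Initial partition by acceptance: {B,C,D,E,F,G,H,I,J,M} | {A,K}.
Split {B,C,D,E,F,G,H,I,J,M} by δ(·,p) → {B,C,G,H,I,J} and {D,E,F,M}.
Refine {B,C,G,H,I,J} on symbol p: members go to different blocks, giving {B,C,H,J} and {G,I}.
On input q, block {D,E,F,M} splits into {D,F,M} and {E}.
On input q, block {G,I} splits into {G} and {I}.
The partition is now stable with 6 blocks: {B,C,H,J} | {A,K} | {D,F,M} | {G} | {E} | {I}.
The equivalence class containing A is {A,K}, of size 2.

2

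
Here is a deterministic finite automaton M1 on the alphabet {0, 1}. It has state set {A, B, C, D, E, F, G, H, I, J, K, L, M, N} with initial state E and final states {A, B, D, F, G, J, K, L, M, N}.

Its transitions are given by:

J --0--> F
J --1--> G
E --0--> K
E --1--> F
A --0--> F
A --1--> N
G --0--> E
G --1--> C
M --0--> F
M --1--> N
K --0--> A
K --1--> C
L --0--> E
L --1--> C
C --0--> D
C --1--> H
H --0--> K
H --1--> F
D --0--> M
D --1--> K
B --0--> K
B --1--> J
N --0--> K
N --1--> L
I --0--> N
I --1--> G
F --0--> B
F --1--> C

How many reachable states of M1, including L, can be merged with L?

Reachable states from the start: {A,B,C,D,E,F,G,H,J,K,L,M,N}. Unreachable: {I} — drop them.
Start with accepting vs non-accepting: {A,B,D,F,G,J,K,L,M,N} | {C,E,H}.
On input 0, block {A,B,D,F,G,J,K,L,M,N} splits into {A,B,D,F,J,K,M,N} and {G,L}.
On input 1, block {A,B,D,F,J,K,M,N} splits into {A,B,D,M} and {F,K} and {J,N}.
On input 0, block {A,B,D,M} splits into {A,B,M} and {D}.
On input 0, block {C,E,H} splits into {E,H} and {C}.
The partition is now stable with 7 blocks: {A,B,M} | {E,H} | {G,L} | {F,K} | {J,N} | {D} | {C}.
State L belongs to the block {G,L}, which has 2 states.

2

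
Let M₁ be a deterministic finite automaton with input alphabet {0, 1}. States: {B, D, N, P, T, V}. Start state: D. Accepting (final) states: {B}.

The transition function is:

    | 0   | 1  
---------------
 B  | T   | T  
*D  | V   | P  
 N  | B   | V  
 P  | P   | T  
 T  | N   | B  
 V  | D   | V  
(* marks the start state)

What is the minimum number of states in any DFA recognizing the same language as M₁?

6

P0 = {B} | {D,N,P,T,V}.
Refine {D,N,P,T,V} on symbol 0: members go to different blocks, giving {D,P,T,V} and {N}.
On input 0, block {D,P,T,V} splits into {D,P,V} and {T}.
On input 1, block {D,P,V} splits into {D,V} and {P}.
On input 1, block {D,V} splits into {D} and {V}.
Stable partition: {B} | {D} | {N} | {T} | {P} | {V} — 6 equivalence classes.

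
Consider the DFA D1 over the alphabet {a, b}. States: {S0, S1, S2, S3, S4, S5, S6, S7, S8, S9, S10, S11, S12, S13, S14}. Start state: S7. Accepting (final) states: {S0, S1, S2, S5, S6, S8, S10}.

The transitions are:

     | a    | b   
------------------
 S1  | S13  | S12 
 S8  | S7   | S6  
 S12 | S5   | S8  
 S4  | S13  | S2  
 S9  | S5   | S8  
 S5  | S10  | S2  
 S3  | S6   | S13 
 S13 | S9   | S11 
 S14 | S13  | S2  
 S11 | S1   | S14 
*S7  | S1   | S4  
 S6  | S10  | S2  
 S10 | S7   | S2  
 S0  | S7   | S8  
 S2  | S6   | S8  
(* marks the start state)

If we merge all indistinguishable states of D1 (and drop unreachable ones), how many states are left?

9

First remove the unreachable states {S0,S3}; 13 states remain.
Start with accepting vs non-accepting: {S1,S2,S5,S6,S8,S10} | {S4,S7,S9,S11,S12,S13,S14}.
On input a, block {S1,S2,S5,S6,S8,S10} splits into {S1,S8,S10} and {S2,S5,S6}.
Refine {S1,S8,S10} on symbol b: members go to different blocks, giving {S8,S10} and {S1}.
Split {S4,S7,S9,S11,S12,S13,S14} by δ(·,a) → {S4,S13,S14} and {S7,S11} and {S9,S12}.
Refine {S4,S13,S14} on symbol a: members go to different blocks, giving {S4,S14} and {S13}.
Split {S2,S5,S6} by δ(·,a) → {S5,S6} and {S2}.
Split {S8,S10} by δ(·,b) → {S8} and {S10}.
The partition is now stable with 9 blocks: {S8} | {S4,S14} | {S5,S6} | {S1} | {S7,S11} | {S9,S12} | {S13} | {S2} | {S10}.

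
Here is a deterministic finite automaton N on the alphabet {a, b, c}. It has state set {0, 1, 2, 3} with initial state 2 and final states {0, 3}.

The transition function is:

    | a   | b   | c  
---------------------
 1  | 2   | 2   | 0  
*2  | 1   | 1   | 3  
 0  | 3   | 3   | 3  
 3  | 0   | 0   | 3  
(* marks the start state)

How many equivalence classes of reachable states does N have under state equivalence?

All states are reachable from the start state.
P0 = {0,3} | {1,2}.
No further refinement is possible. Final partition (2 blocks): {0,3} | {1,2}.

2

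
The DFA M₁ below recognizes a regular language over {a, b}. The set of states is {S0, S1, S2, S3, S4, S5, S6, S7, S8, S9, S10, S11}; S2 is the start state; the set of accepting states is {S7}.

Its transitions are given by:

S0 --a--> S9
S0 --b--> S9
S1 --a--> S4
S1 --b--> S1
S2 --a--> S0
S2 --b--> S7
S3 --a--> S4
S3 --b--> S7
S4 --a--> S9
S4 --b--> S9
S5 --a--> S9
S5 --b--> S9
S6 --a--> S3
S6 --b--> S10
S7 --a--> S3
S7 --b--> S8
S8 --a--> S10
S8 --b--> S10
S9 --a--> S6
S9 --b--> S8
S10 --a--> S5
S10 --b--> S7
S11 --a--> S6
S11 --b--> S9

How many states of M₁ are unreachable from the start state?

2

No path from S2 leads to S1, S11; the other 10 states are all reachable.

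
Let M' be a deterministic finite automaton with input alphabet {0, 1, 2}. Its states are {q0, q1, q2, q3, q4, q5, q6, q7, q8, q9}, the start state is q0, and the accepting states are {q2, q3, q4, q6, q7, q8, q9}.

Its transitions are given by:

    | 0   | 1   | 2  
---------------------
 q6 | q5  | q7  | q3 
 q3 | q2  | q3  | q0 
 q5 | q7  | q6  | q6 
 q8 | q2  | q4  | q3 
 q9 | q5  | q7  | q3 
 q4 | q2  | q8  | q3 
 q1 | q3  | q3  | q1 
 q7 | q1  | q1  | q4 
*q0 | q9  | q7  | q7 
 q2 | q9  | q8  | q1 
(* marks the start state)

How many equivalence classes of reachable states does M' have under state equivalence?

8

All states are reachable from the start state.
Start with accepting vs non-accepting: {q2,q3,q4,q6,q7,q8,q9} | {q0,q1,q5}.
On input 0, block {q2,q3,q4,q6,q7,q8,q9} splits into {q2,q3,q4,q8} and {q6,q7,q9}.
On input 0, block {q2,q3,q4,q8} splits into {q3,q4,q8} and {q2}.
Split {q3,q4,q8} by δ(·,2) → {q4,q8} and {q3}.
On input 0, block {q0,q1,q5} splits into {q0,q5} and {q1}.
Split {q6,q7,q9} by δ(·,0) → {q6,q9} and {q7}.
On input 0, block {q0,q5} splits into {q0} and {q5}.
The partition is now stable with 8 blocks: {q4,q8} | {q0} | {q6,q9} | {q2} | {q3} | {q1} | {q7} | {q5}.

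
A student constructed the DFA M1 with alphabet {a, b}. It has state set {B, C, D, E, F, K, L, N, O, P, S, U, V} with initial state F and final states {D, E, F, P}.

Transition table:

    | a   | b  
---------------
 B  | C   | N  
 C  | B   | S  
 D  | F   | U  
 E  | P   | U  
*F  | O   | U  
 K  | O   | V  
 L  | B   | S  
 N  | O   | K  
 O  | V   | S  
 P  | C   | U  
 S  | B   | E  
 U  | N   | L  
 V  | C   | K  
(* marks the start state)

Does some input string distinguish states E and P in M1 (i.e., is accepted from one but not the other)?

States {D} cannot be reached from the start state, so discard them.
Initial partition by acceptance: {E,F,P} | {B,C,K,L,N,O,S,U,V}.
Split {E,F,P} by δ(·,a) → {F,P} and {E}.
Split {B,C,K,L,N,O,S,U,V} by δ(·,b) → {B,C,K,L,N,O,U,V} and {S}.
Refine {B,C,K,L,N,O,U,V} on symbol b: members go to different blocks, giving {B,K,N,U,V} and {C,L,O}.
On input a, block {B,K,N,U,V} splits into {B,K,N,V} and {U}.
Stable partition: {F,P} | {B,K,N,V} | {E} | {S} | {C,L,O} | {U} — 6 equivalence classes.
E and P end up in different blocks, so they are distinguishable. For instance, the string 'a' is accepted from only E.

Yes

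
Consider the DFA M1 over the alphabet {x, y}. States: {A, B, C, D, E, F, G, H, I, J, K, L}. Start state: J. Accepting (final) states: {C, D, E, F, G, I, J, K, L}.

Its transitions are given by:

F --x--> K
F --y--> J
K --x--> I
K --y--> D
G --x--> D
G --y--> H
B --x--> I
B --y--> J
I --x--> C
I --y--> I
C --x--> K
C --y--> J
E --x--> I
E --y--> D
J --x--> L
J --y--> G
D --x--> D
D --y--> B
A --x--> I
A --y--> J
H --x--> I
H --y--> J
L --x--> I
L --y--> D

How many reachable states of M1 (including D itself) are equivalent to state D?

2

States {A,E,F} cannot be reached from the start state, so discard them.
Start with accepting vs non-accepting: {C,D,G,I,J,K,L} | {B,H}.
On input y, block {C,D,G,I,J,K,L} splits into {C,I,J,K,L} and {D,G}.
Split {C,I,J,K,L} by δ(·,y) → {J,K,L} and {C,I}.
Refine {J,K,L} on symbol x: members go to different blocks, giving {K,L} and {J}.
Refine {C,I} on symbol x: members go to different blocks, giving {C} and {I}.
No further refinement is possible. Final partition (6 blocks): {K,L} | {B,H} | {D,G} | {C} | {J} | {I}.
State D belongs to the block {D,G}, which has 2 states.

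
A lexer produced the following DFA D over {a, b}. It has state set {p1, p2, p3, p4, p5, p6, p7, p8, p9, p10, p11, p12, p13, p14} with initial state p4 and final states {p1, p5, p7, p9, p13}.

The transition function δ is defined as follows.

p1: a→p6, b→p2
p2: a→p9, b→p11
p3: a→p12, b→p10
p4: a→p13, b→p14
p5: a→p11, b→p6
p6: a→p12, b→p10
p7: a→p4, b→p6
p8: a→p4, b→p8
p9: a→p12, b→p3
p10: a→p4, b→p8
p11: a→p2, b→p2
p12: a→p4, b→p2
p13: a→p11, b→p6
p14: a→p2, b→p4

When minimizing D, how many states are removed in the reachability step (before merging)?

BFS from p4 reaches {p2, p3, p4, p6, p8, p9, p10, p11, p12, p13, p14}; the 3 state(s) p1, p5, p7 are never visited.

3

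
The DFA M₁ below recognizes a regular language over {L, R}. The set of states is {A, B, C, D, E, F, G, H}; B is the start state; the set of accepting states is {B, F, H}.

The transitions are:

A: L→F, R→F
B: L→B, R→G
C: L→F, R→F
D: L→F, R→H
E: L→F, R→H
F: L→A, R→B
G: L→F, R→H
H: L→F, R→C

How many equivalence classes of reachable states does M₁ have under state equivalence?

Reachable states from the start: {A,B,C,F,G,H}. Unreachable: {D,E} — drop them.
P0 = {B,F,H} | {A,C,G}.
Refine {B,F,H} on symbol L: members go to different blocks, giving {B,H} and {F}.
On input L, block {B,H} splits into {B} and {H}.
Split {A,C,G} by δ(·,R) → {A,C} and {G}.
Stable partition: {B} | {A,C} | {F} | {H} | {G} — 5 equivalence classes.

5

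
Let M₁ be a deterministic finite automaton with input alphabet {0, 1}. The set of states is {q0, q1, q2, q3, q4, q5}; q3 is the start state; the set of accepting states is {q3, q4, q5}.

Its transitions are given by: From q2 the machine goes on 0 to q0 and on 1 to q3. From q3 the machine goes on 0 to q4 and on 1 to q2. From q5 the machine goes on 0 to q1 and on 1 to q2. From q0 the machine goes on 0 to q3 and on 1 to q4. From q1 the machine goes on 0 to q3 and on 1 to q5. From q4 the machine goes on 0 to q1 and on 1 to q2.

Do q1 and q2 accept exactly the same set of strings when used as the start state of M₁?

P0 = {q3,q4,q5} | {q0,q1,q2}.
On input 0, block {q3,q4,q5} splits into {q4,q5} and {q3}.
Split {q0,q1,q2} by δ(·,0) → {q0,q1} and {q2}.
No further refinement is possible. Final partition (4 blocks): {q4,q5} | {q0,q1} | {q3} | {q2}.
q1 and q2 end up in different blocks, so they are distinguishable. For instance, the string '0' is accepted from only q1.

No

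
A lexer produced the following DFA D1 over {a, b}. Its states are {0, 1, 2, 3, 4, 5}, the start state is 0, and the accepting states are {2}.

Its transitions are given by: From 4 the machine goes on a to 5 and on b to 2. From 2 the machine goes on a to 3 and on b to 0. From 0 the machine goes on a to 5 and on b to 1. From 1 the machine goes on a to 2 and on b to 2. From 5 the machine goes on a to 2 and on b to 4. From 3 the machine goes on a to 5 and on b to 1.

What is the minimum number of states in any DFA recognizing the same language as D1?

5

Start with accepting vs non-accepting: {2} | {0,1,3,4,5}.
On input a, block {0,1,3,4,5} splits into {0,3,4} and {1,5}.
Refine {0,3,4} on symbol b: members go to different blocks, giving {0,3} and {4}.
Split {1,5} by δ(·,b) → {1} and {5}.
No further refinement is possible. Final partition (5 blocks): {2} | {0,3} | {1} | {4} | {5}.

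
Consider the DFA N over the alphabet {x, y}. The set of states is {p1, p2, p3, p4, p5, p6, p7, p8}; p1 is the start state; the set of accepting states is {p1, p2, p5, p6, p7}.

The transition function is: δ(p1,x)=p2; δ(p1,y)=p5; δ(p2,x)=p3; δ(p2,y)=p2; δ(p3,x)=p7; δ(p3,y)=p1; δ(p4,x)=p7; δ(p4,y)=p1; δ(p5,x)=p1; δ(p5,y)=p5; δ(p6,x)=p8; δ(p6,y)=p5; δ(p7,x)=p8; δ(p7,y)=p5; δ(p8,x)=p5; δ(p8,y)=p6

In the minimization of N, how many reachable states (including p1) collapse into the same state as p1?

1

States {p4} cannot be reached from the start state, so discard them.
P0 = {p1,p2,p5,p6,p7} | {p3,p8}.
Split {p1,p2,p5,p6,p7} by δ(·,x) → {p2,p6,p7} and {p1,p5}.
Split {p2,p6,p7} by δ(·,y) → {p6,p7} and {p2}.
On input x, block {p3,p8} splits into {p3} and {p8}.
On input x, block {p1,p5} splits into {p1} and {p5}.
Stable partition: {p6,p7} | {p3} | {p1} | {p2} | {p8} | {p5} — 6 equivalence classes.
State p1 belongs to the block {p1}, which has 1 states.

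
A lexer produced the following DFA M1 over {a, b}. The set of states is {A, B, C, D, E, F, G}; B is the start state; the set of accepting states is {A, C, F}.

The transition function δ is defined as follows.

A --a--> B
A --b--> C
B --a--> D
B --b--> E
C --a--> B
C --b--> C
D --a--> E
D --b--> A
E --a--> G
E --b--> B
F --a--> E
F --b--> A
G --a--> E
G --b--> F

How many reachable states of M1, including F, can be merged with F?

Start with accepting vs non-accepting: {A,C,F} | {B,D,E,G}.
Refine {B,D,E,G} on symbol b: members go to different blocks, giving {B,E} and {D,G}.
No further refinement is possible. Final partition (3 blocks): {A,C,F} | {B,E} | {D,G}.
State F belongs to the block {A,C,F}, which has 3 states.

3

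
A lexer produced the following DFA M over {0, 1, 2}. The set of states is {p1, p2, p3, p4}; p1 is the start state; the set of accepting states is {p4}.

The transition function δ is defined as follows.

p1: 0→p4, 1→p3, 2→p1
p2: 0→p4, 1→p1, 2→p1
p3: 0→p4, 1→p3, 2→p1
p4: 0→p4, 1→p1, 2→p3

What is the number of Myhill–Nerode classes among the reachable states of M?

2

First remove the unreachable states {p2}; 3 states remain.
Initial partition by acceptance: {p4} | {p1,p3}.
No further refinement is possible. Final partition (2 blocks): {p4} | {p1,p3}.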